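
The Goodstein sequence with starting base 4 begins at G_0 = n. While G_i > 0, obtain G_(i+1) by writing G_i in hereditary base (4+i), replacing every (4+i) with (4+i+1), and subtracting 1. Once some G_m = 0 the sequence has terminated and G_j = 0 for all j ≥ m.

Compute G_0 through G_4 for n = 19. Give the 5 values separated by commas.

19, 27, 37, 49, 63

step 0: 19 = 4^2 + 3; sub 5 for 4: 5^2 + 3; = 28; G_1 = 28−1 = 27
step 1: 27 = 5^2 + 2; sub 6 for 5: 6^2 + 2; = 38; G_2 = 38−1 = 37
step 2: 37 = 6^2 + 1; sub 7 for 6: 7^2 + 1; = 50; G_3 = 50−1 = 49
step 3: 49 = 7^2; sub 8 for 7: 8^2; = 64; G_4 = 64−1 = 63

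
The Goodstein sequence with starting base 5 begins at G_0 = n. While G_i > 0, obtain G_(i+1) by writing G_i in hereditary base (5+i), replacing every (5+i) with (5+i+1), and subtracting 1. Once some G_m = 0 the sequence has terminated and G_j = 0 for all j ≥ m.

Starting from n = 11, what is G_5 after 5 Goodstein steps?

G_0=11  [base 5] 2·5 + 1  →[5↦6]→  2·6 + 1 = 13  −1 ⇒ G_1=12
G_1=12  [base 6] 2·6  →[6↦7]→  2·7 = 14  −1 ⇒ G_2=13
G_2=13  [base 7] 7 + 6  →[7↦8]→  8 + 6 = 14  −1 ⇒ G_3=13
G_3=13  [base 8] 8 + 5  →[8↦9]→  9 + 5 = 14  −1 ⇒ G_4=13
G_4=13  [base 9] 9 + 4  →[9↦10]→  10 + 4 = 14  −1 ⇒ G_5=13

13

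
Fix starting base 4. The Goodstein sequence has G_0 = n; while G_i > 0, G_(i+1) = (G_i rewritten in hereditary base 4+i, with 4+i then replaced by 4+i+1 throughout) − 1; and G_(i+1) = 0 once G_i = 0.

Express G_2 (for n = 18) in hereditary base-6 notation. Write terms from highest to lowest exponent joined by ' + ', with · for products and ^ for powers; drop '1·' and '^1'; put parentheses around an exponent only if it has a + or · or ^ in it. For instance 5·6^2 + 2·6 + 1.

6^2

(0) 18|_4 = 4^2 + 2 ↦ 5^2 + 2|_5 = 27 ⇒ 26
(1) 26|_5 = 5^2 + 1 ↦ 6^2 + 1|_6 = 37 ⇒ 36
(2) 36|_6 = 6^2 ↦ 7^2|_7 = 49 ⇒ 48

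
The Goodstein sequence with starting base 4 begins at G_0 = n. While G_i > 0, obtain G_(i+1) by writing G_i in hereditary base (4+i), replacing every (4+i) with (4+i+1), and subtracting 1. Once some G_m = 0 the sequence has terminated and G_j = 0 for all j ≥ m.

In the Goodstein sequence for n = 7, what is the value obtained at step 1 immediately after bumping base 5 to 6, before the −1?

G_0=7  [base 4] 4 + 3  →[4↦5]→  5 + 3 = 8  −1 ⇒ G_1=7
G_1=7  [base 5] 5 + 2  →[5↦6]→  6 + 2 = 8  −1 ⇒ G_2=7

8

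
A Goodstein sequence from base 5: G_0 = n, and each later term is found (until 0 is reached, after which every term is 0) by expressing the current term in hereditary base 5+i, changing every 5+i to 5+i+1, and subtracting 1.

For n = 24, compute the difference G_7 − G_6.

2

G_0 = 24. HB_5(24) = 4·5 + 4. Bump = 28. G_1 = 27.
G_1 = 27. HB_6(27) = 4·6 + 3. Bump = 31. G_2 = 30.
G_2 = 30. HB_7(30) = 4·7 + 2. Bump = 34. G_3 = 33.
G_3 = 33. HB_8(33) = 4·8 + 1. Bump = 37. G_4 = 36.
G_4 = 36. HB_9(36) = 4·9. Bump = 40. G_5 = 39.
G_5 = 39. HB_10(39) = 3·10 + 9. Bump = 42. G_6 = 41.
G_6 = 41. HB_11(41) = 3·11 + 8. Bump = 44. G_7 = 43.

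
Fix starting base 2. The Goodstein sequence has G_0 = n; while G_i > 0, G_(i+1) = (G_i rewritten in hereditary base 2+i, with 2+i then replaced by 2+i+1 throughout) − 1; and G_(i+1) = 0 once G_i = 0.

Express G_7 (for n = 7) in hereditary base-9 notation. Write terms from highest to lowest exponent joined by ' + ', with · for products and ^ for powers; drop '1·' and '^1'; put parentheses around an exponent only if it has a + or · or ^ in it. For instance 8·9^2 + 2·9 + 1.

7·9^7 + 7·9^6 + 7·9^5 + 7·9^4 + 7·9^3 + 7·9^2 + 7·9 + 6

base 2: 7 = 2^2 + 2 + 1; at 3: 3^3 + 3 + 1 = 31; next = 30
base 3: 30 = 3^3 + 3; at 4: 4^4 + 4 = 260; next = 259
base 4: 259 = 4^4 + 3; at 5: 5^5 + 3 = 3128; next = 3127
base 5: 3127 = 5^5 + 2; at 6: 6^6 + 2 = 46658; next = 46657
base 6: 46657 = 6^6 + 1; at 7: 7^7 + 1 = 823544; next = 823543
base 7: 823543 = 7^7; at 8: 8^8 = 16777216; next = 16777215
base 8: 16777215 = 7·8^7 + 7·8^6 + 7·8^5 + 7·8^4 + 7·8^3 + 7·8^2 + 7·8 + 7; at 9: 7·9^7 + 7·9^6 + 7·9^5 + 7·9^4 + 7·9^3 + 7·9^2 + 7·9 + 7 = 37665880; next = 37665879
base 9: 37665879 = 7·9^7 + 7·9^6 + 7·9^5 + 7·9^4 + 7·9^3 + 7·9^2 + 7·9 + 6; at 10: 7·10^7 + 7·10^6 + 7·10^5 + 7·10^4 + 7·10^3 + 7·10^2 + 7·10 + 6 = 77777776; next = 77777775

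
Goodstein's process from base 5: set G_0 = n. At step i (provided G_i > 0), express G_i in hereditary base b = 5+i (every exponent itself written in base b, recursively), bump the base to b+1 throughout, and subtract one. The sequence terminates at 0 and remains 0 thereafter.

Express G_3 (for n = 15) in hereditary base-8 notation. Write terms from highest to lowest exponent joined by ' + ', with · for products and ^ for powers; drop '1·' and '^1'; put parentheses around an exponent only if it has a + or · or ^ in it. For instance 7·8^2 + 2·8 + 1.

G_0=15  [base 5] 3·5  →[5↦6]→  3·6 = 18  −1 ⇒ G_1=17
G_1=17  [base 6] 2·6 + 5  →[6↦7]→  2·7 + 5 = 19  −1 ⇒ G_2=18
G_2=18  [base 7] 2·7 + 4  →[7↦8]→  2·8 + 4 = 20  −1 ⇒ G_3=19

2·8 + 3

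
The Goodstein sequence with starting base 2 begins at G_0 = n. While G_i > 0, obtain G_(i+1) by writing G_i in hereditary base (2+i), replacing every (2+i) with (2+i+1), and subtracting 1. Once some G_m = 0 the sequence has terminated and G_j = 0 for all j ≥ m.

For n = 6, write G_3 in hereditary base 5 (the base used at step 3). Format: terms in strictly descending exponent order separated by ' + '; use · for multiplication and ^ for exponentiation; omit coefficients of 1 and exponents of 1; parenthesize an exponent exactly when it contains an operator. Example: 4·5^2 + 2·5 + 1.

5^5

(0) 6|_2 = 2^2 + 2 ↦ 3^3 + 3|_3 = 30 ⇒ 29
(1) 29|_3 = 3^3 + 2 ↦ 4^4 + 2|_4 = 258 ⇒ 257
(2) 257|_4 = 4^4 + 1 ↦ 5^5 + 1|_5 = 3126 ⇒ 3125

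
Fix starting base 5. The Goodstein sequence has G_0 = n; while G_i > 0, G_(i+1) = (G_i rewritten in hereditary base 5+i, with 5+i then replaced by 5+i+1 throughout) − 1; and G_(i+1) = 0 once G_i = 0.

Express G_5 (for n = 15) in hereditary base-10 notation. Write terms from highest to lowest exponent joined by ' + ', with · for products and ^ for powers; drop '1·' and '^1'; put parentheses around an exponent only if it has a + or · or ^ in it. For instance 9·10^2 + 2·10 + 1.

step 0: 15 = 3·5; sub 6 for 5: 3·6; = 18; G_1 = 18−1 = 17
step 1: 17 = 2·6 + 5; sub 7 for 6: 2·7 + 5; = 19; G_2 = 19−1 = 18
step 2: 18 = 2·7 + 4; sub 8 for 7: 2·8 + 4; = 20; G_3 = 20−1 = 19
step 3: 19 = 2·8 + 3; sub 9 for 8: 2·9 + 3; = 21; G_4 = 21−1 = 20
step 4: 20 = 2·9 + 2; sub 10 for 9: 2·10 + 2; = 22; G_5 = 22−1 = 21
step 5: 21 = 2·10 + 1; sub 11 for 10: 2·11 + 1; = 23; G_6 = 23−1 = 22

2·10 + 1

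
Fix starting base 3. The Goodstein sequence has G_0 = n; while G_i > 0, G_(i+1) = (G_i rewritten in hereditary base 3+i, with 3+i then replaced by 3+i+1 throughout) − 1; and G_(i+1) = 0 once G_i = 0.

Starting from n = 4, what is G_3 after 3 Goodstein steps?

3

i=0: 4 = 3 + 1 (b=3); 3→4: 4 + 1 = 5; 5−1 = 4
i=1: 4 = 4 (b=4); 4→5: 5 = 5; 5−1 = 4
i=2: 4 = 4 (b=5); 5→6: 4 = 4; 4−1 = 3
i=3: 3 = 3 (b=6); 6→7: 3 = 3; 3−1 = 2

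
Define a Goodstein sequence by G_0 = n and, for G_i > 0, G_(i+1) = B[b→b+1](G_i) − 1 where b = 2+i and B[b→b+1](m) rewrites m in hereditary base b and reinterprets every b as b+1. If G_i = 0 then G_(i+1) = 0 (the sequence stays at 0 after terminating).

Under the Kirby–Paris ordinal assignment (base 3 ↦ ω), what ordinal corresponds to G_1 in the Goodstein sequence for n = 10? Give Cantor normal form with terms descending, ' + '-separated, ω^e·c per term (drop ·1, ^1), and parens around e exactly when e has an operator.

ω^(ω + 1) + 2

(0) 10|_2 = 2^(2 + 1) + 2 ↦ 3^(3 + 1) + 3|_3 = 84 ⇒ 83
(1) 83|_3 = 3^(3 + 1) + 2 ↦ 4^(4 + 1) + 2|_4 = 1026 ⇒ 1025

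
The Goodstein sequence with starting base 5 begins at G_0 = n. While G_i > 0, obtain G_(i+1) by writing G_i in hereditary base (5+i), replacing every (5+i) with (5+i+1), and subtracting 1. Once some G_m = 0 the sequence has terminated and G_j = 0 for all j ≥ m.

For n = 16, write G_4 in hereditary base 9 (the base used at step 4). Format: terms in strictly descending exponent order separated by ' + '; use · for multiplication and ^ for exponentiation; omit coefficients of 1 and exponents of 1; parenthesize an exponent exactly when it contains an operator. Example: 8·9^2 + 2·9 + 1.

2·9 + 4

(0) 16|_5 = 3·5 + 1 ↦ 3·6 + 1|_6 = 19 ⇒ 18
(1) 18|_6 = 3·6 ↦ 3·7|_7 = 21 ⇒ 20
(2) 20|_7 = 2·7 + 6 ↦ 2·8 + 6|_8 = 22 ⇒ 21
(3) 21|_8 = 2·8 + 5 ↦ 2·9 + 5|_9 = 23 ⇒ 22
(4) 22|_9 = 2·9 + 4 ↦ 2·10 + 4|_10 = 24 ⇒ 23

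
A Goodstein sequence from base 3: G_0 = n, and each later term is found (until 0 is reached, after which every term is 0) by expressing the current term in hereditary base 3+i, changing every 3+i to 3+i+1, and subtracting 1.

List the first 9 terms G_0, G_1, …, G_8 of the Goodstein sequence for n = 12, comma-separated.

12, 19, 27, 37, 49, 63, 69, 75, 81

i=0: 12 = 3^2 + 3 (b=3); 3→4: 4^2 + 4 = 20; 20−1 = 19
i=1: 19 = 4^2 + 3 (b=4); 4→5: 5^2 + 3 = 28; 28−1 = 27
i=2: 27 = 5^2 + 2 (b=5); 5→6: 6^2 + 2 = 38; 38−1 = 37
i=3: 37 = 6^2 + 1 (b=6); 6→7: 7^2 + 1 = 50; 50−1 = 49
i=4: 49 = 7^2 (b=7); 7→8: 8^2 = 64; 64−1 = 63
i=5: 63 = 7·8 + 7 (b=8); 8→9: 7·9 + 7 = 70; 70−1 = 69
i=6: 69 = 7·9 + 6 (b=9); 9→10: 7·10 + 6 = 76; 76−1 = 75
i=7: 75 = 7·10 + 5 (b=10); 10→11: 7·11 + 5 = 82; 82−1 = 81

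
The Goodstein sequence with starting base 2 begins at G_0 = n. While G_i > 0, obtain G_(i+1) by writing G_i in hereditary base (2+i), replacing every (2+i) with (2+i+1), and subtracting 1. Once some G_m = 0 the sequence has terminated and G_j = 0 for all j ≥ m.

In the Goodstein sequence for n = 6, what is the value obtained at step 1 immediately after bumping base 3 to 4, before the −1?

(0) 6|_2 = 2^2 + 2 ↦ 3^3 + 3|_3 = 30 ⇒ 29
(1) 29|_3 = 3^3 + 2 ↦ 4^4 + 2|_4 = 258 ⇒ 257

258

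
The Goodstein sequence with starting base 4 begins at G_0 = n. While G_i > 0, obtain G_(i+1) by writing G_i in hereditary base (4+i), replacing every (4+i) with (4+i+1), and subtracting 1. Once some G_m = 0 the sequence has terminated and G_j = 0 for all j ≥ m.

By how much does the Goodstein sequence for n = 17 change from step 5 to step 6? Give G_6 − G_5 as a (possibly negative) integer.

17 —HB4→ 4^2 + 1 —bump→ 5^2 + 1 = 26 —(−1)→ 25
25 —HB5→ 5^2 —bump→ 6^2 = 36 —(−1)→ 35
35 —HB6→ 5·6 + 5 —bump→ 5·7 + 5 = 40 —(−1)→ 39
39 —HB7→ 5·7 + 4 —bump→ 5·8 + 4 = 44 —(−1)→ 43
43 —HB8→ 5·8 + 3 —bump→ 5·9 + 3 = 48 —(−1)→ 47
47 —HB9→ 5·9 + 2 —bump→ 5·10 + 2 = 52 —(−1)→ 51

4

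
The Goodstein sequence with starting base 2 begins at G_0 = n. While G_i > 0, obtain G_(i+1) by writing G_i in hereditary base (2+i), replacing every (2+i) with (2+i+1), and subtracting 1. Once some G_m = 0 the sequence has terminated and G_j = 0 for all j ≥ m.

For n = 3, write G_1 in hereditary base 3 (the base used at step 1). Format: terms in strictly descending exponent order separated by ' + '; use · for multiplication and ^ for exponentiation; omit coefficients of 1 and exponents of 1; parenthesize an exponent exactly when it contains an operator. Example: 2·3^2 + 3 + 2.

3

G_0=3  [base 2] 2 + 1  →[2↦3]→  3 + 1 = 4  −1 ⇒ G_1=3
G_1=3  [base 3] 3  →[3↦4]→  4 = 4  −1 ⇒ G_2=3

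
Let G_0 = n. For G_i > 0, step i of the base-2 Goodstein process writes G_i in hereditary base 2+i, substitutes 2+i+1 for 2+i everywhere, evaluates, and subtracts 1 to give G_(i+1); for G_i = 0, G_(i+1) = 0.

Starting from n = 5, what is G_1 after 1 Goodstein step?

5 —HB2→ 2^2 + 1 —bump→ 3^3 + 1 = 28 —(−1)→ 27
27 —HB3→ 3^3 —bump→ 4^4 = 256 —(−1)→ 255

27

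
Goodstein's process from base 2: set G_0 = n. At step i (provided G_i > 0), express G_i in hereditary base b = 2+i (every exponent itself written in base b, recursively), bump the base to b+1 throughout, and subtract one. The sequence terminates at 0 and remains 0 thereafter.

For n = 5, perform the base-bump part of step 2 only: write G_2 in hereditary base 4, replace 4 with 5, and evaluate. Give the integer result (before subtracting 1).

468

5 —HB2→ 2^2 + 1 —bump→ 3^3 + 1 = 28 —(−1)→ 27
27 —HB3→ 3^3 —bump→ 4^4 = 256 —(−1)→ 255
255 —HB4→ 3·4^3 + 3·4^2 + 3·4 + 3 —bump→ 3·5^3 + 3·5^2 + 3·5 + 3 = 468 —(−1)→ 467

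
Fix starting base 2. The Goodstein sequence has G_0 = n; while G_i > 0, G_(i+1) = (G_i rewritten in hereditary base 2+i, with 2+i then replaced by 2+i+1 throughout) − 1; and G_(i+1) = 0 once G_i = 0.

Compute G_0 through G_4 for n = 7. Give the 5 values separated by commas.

7, 30, 259, 3127, 46657

(0) 7|_2 = 2^2 + 2 + 1 ↦ 3^3 + 3 + 1|_3 = 31 ⇒ 30
(1) 30|_3 = 3^3 + 3 ↦ 4^4 + 4|_4 = 260 ⇒ 259
(2) 259|_4 = 4^4 + 3 ↦ 5^5 + 3|_5 = 3128 ⇒ 3127
(3) 3127|_5 = 5^5 + 2 ↦ 6^6 + 2|_6 = 46658 ⇒ 46657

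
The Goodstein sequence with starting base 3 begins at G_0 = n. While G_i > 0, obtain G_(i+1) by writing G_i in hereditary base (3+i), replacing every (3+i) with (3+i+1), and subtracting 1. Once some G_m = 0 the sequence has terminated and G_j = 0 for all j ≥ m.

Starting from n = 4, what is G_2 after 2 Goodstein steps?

(0) 4|_3 = 3 + 1 ↦ 4 + 1|_4 = 5 ⇒ 4
(1) 4|_4 = 4 ↦ 5|_5 = 5 ⇒ 4
(2) 4|_5 = 4 ↦ 4|_6 = 4 ⇒ 3

4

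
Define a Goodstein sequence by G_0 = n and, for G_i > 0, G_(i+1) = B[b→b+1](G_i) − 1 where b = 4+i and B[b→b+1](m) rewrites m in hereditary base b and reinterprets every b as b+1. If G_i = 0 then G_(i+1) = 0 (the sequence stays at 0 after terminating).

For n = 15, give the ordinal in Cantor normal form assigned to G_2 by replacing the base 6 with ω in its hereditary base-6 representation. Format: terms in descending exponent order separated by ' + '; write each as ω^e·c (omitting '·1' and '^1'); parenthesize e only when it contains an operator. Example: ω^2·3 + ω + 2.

step 0: 15 = 3·4 + 3; sub 5 for 4: 3·5 + 3; = 18; G_1 = 18−1 = 17
step 1: 17 = 3·5 + 2; sub 6 for 5: 3·6 + 2; = 20; G_2 = 20−1 = 19

ω·3 + 1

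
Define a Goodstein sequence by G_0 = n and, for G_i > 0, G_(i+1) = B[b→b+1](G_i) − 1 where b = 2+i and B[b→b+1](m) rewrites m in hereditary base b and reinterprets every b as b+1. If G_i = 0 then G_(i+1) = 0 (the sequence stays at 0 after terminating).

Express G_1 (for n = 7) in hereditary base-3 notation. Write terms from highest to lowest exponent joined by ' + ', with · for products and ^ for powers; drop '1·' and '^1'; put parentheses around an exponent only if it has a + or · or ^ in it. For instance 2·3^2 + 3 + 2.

G_0 = 7. HB_2(7) = 2^2 + 2 + 1. Bump = 31. G_1 = 30.
G_1 = 30. HB_3(30) = 3^3 + 3. Bump = 260. G_2 = 259.

3^3 + 3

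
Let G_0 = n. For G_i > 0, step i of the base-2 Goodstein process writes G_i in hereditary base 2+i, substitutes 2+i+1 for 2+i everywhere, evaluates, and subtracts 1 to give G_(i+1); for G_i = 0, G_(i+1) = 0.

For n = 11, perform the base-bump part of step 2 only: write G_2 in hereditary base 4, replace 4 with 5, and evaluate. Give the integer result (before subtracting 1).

15628

G_0 = 11. HB_2(11) = 2^(2 + 1) + 2 + 1. Bump = 85. G_1 = 84.
G_1 = 84. HB_3(84) = 3^(3 + 1) + 3. Bump = 1028. G_2 = 1027.
G_2 = 1027. HB_4(1027) = 4^(4 + 1) + 3. Bump = 15628. G_3 = 15627.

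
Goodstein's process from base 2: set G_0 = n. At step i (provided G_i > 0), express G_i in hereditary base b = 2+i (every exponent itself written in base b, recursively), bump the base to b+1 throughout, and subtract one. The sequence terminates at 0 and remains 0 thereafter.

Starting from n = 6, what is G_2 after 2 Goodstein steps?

G_0=6  [base 2] 2^2 + 2  →[2↦3]→  3^3 + 3 = 30  −1 ⇒ G_1=29
G_1=29  [base 3] 3^3 + 2  →[3↦4]→  4^4 + 2 = 258  −1 ⇒ G_2=257
G_2=257  [base 4] 4^4 + 1  →[4↦5]→  5^5 + 1 = 3126  −1 ⇒ G_3=3125

257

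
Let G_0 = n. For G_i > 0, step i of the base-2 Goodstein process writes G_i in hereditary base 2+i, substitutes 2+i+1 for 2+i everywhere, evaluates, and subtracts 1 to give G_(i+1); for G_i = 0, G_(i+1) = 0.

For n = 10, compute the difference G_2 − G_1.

10 —HB2→ 2^(2 + 1) + 2 —bump→ 3^(3 + 1) + 3 = 84 —(−1)→ 83
83 —HB3→ 3^(3 + 1) + 2 —bump→ 4^(4 + 1) + 2 = 1026 —(−1)→ 1025

942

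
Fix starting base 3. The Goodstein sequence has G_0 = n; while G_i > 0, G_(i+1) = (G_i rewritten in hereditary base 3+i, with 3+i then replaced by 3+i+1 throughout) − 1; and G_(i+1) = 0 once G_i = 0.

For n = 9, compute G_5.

23

G_0 = 9. HB_3(9) = 3^2. Bump = 16. G_1 = 15.
G_1 = 15. HB_4(15) = 3·4 + 3. Bump = 18. G_2 = 17.
G_2 = 17. HB_5(17) = 3·5 + 2. Bump = 20. G_3 = 19.
G_3 = 19. HB_6(19) = 3·6 + 1. Bump = 22. G_4 = 21.
G_4 = 21. HB_7(21) = 3·7. Bump = 24. G_5 = 23.
G_5 = 23. HB_8(23) = 2·8 + 7. Bump = 25. G_6 = 24.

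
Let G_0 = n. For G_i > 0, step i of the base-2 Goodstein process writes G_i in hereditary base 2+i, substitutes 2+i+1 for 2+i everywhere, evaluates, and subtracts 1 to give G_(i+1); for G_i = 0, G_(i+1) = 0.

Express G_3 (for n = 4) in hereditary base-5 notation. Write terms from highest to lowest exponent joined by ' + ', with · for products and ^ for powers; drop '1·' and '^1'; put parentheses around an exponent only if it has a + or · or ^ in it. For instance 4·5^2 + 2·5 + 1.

2·5^2 + 2·5

step 0: 4 = 2^2; sub 3 for 2: 3^3; = 27; G_1 = 27−1 = 26
step 1: 26 = 2·3^2 + 2·3 + 2; sub 4 for 3: 2·4^2 + 2·4 + 2; = 42; G_2 = 42−1 = 41
step 2: 41 = 2·4^2 + 2·4 + 1; sub 5 for 4: 2·5^2 + 2·5 + 1; = 61; G_3 = 61−1 = 60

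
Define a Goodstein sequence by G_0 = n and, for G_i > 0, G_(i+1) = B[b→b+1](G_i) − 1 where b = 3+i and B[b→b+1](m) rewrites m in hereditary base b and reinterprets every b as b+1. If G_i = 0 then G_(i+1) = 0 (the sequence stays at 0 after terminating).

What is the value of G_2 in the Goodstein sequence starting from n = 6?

7

i=0: 6 = 2·3 (b=3); 3→4: 2·4 = 8; 8−1 = 7
i=1: 7 = 4 + 3 (b=4); 4→5: 5 + 3 = 8; 8−1 = 7
i=2: 7 = 5 + 2 (b=5); 5→6: 6 + 2 = 8; 8−1 = 7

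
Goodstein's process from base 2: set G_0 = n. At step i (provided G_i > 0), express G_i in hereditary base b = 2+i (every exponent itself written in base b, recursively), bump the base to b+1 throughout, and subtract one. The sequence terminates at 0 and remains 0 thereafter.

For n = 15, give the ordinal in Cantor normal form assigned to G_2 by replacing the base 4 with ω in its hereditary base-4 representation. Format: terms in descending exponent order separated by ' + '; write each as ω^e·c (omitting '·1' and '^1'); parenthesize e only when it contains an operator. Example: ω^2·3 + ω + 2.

base 2: 15 = 2^(2 + 1) + 2^2 + 2 + 1; at 3: 3^(3 + 1) + 3^3 + 3 + 1 = 112; next = 111
base 3: 111 = 3^(3 + 1) + 3^3 + 3; at 4: 4^(4 + 1) + 4^4 + 4 = 1284; next = 1283
base 4: 1283 = 4^(4 + 1) + 4^4 + 3; at 5: 5^(5 + 1) + 5^5 + 3 = 18753; next = 18752

ω^(ω + 1) + ω^ω + 3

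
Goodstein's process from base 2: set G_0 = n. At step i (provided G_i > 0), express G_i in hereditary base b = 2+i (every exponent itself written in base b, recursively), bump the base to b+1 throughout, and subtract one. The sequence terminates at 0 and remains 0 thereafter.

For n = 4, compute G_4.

83

(0) 4|_2 = 2^2 ↦ 3^3|_3 = 27 ⇒ 26
(1) 26|_3 = 2·3^2 + 2·3 + 2 ↦ 2·4^2 + 2·4 + 2|_4 = 42 ⇒ 41
(2) 41|_4 = 2·4^2 + 2·4 + 1 ↦ 2·5^2 + 2·5 + 1|_5 = 61 ⇒ 60
(3) 60|_5 = 2·5^2 + 2·5 ↦ 2·6^2 + 2·6|_6 = 84 ⇒ 83
(4) 83|_6 = 2·6^2 + 6 + 5 ↦ 2·7^2 + 7 + 5|_7 = 110 ⇒ 109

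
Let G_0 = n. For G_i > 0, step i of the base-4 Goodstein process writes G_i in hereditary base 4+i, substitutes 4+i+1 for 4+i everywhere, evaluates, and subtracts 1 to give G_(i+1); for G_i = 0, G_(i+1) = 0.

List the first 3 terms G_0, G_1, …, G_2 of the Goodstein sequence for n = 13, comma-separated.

[0] 13 ≡ 3·4 + 1 (base 4). Lift 5: 16. −1: 15.
[1] 15 ≡ 3·5 (base 5). Lift 6: 18. −1: 17.

13, 15, 17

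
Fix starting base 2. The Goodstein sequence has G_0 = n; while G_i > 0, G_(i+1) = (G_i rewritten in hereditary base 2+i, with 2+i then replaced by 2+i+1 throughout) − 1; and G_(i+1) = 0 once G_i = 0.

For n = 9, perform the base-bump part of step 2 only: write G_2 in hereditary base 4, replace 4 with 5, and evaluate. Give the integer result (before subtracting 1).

(0) 9|_2 = 2^(2 + 1) + 1 ↦ 3^(3 + 1) + 1|_3 = 82 ⇒ 81
(1) 81|_3 = 3^(3 + 1) ↦ 4^(4 + 1)|_4 = 1024 ⇒ 1023

9843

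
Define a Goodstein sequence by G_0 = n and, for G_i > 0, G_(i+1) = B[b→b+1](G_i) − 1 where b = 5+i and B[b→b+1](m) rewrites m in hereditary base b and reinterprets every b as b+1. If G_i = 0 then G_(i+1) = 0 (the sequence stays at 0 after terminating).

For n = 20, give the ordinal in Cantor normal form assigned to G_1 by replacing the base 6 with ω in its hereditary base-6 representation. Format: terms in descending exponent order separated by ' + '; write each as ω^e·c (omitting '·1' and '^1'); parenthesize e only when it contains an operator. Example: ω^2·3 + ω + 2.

ω·3 + 5

20 —HB5→ 4·5 —bump→ 4·6 = 24 —(−1)→ 23
23 —HB6→ 3·6 + 5 —bump→ 3·7 + 5 = 26 —(−1)→ 25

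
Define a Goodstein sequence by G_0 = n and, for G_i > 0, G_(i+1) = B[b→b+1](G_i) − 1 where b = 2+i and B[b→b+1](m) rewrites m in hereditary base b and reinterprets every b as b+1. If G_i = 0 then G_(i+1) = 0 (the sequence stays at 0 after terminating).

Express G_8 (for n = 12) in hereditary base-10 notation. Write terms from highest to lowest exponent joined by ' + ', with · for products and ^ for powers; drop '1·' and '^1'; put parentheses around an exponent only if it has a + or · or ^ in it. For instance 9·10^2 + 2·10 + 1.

10^(10 + 1) + 2·10^2 + 10 + 1

step 0: 12 = 2^(2 + 1) + 2^2; sub 3 for 2: 3^(3 + 1) + 3^3; = 108; G_1 = 108−1 = 107
step 1: 107 = 3^(3 + 1) + 2·3^2 + 2·3 + 2; sub 4 for 3: 4^(4 + 1) + 2·4^2 + 2·4 + 2; = 1066; G_2 = 1066−1 = 1065
step 2: 1065 = 4^(4 + 1) + 2·4^2 + 2·4 + 1; sub 5 for 4: 5^(5 + 1) + 2·5^2 + 2·5 + 1; = 15686; G_3 = 15686−1 = 15685
step 3: 15685 = 5^(5 + 1) + 2·5^2 + 2·5; sub 6 for 5: 6^(6 + 1) + 2·6^2 + 2·6; = 280020; G_4 = 280020−1 = 280019
step 4: 280019 = 6^(6 + 1) + 2·6^2 + 6 + 5; sub 7 for 6: 7^(7 + 1) + 2·7^2 + 7 + 5; = 5764911; G_5 = 5764911−1 = 5764910
step 5: 5764910 = 7^(7 + 1) + 2·7^2 + 7 + 4; sub 8 for 7: 8^(8 + 1) + 2·8^2 + 8 + 4; = 134217868; G_6 = 134217868−1 = 134217867
step 6: 134217867 = 8^(8 + 1) + 2·8^2 + 8 + 3; sub 9 for 8: 9^(9 + 1) + 2·9^2 + 9 + 3; = 3486784575; G_7 = 3486784575−1 = 3486784574
step 7: 3486784574 = 9^(9 + 1) + 2·9^2 + 9 + 2; sub 10 for 9: 10^(10 + 1) + 2·10^2 + 10 + 2; = 100000000212; G_8 = 100000000212−1 = 100000000211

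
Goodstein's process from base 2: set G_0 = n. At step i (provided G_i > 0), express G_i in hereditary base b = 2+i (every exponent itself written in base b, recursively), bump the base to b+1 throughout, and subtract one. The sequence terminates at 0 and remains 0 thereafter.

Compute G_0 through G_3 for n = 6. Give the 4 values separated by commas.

[0] 6 ≡ 2^2 + 2 (base 2). Lift 3: 30. −1: 29.
[1] 29 ≡ 3^3 + 2 (base 3). Lift 4: 258. −1: 257.
[2] 257 ≡ 4^4 + 1 (base 4). Lift 5: 3126. −1: 3125.

6, 29, 257, 3125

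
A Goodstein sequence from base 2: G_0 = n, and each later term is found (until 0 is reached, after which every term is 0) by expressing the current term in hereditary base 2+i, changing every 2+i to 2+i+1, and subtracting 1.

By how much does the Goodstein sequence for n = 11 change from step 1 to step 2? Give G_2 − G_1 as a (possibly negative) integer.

943

[0] 11 ≡ 2^(2 + 1) + 2 + 1 (base 2). Lift 3: 85. −1: 84.
[1] 84 ≡ 3^(3 + 1) + 3 (base 3). Lift 4: 1028. −1: 1027.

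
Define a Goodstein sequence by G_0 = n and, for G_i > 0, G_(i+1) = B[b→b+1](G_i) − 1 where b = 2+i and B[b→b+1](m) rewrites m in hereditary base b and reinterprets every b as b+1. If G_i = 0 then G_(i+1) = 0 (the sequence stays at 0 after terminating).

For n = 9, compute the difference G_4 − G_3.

130901

G_0 = 9. HB_2(9) = 2^(2 + 1) + 1. Bump = 82. G_1 = 81.
G_1 = 81. HB_3(81) = 3^(3 + 1). Bump = 1024. G_2 = 1023.
G_2 = 1023. HB_4(1023) = 3·4^4 + 3·4^3 + 3·4^2 + 3·4 + 3. Bump = 9843. G_3 = 9842.
G_3 = 9842. HB_5(9842) = 3·5^5 + 3·5^3 + 3·5^2 + 3·5 + 2. Bump = 140744. G_4 = 140743.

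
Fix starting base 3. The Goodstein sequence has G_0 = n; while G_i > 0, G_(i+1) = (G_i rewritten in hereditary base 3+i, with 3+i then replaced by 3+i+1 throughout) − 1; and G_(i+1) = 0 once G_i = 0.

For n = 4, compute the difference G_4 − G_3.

base 3: 4 = 3 + 1; at 4: 4 + 1 = 5; next = 4
base 4: 4 = 4; at 5: 5 = 5; next = 4
base 5: 4 = 4; at 6: 4 = 4; next = 3
base 6: 3 = 3; at 7: 3 = 3; next = 2

-1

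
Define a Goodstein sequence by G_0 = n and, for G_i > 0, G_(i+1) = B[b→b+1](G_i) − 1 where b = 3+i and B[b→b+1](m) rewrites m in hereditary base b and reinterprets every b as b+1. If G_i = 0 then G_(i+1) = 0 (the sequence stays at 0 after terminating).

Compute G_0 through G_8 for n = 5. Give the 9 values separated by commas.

5 —HB3→ 3 + 2 —bump→ 4 + 2 = 6 —(−1)→ 5
5 —HB4→ 4 + 1 —bump→ 5 + 1 = 6 —(−1)→ 5
5 —HB5→ 5 —bump→ 6 = 6 —(−1)→ 5
5 —HB6→ 5 —bump→ 5 = 5 —(−1)→ 4
4 —HB7→ 4 —bump→ 4 = 4 —(−1)→ 3
3 —HB8→ 3 —bump→ 3 = 3 —(−1)→ 2
2 —HB9→ 2 —bump→ 2 = 2 —(−1)→ 1
1 —HB10→ 1 —bump→ 1 = 1 —(−1)→ 0

5, 5, 5, 5, 4, 3, 2, 1, 0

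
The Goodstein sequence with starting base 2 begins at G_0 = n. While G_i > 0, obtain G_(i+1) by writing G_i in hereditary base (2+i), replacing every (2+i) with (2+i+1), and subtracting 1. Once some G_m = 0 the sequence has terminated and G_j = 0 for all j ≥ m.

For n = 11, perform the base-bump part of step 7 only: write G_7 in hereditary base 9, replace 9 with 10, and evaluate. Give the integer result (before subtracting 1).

base 2: 11 = 2^(2 + 1) + 2 + 1; at 3: 3^(3 + 1) + 3 + 1 = 85; next = 84
base 3: 84 = 3^(3 + 1) + 3; at 4: 4^(4 + 1) + 4 = 1028; next = 1027
base 4: 1027 = 4^(4 + 1) + 3; at 5: 5^(5 + 1) + 3 = 15628; next = 15627
base 5: 15627 = 5^(5 + 1) + 2; at 6: 6^(6 + 1) + 2 = 279938; next = 279937
base 6: 279937 = 6^(6 + 1) + 1; at 7: 7^(7 + 1) + 1 = 5764802; next = 5764801
base 7: 5764801 = 7^(7 + 1); at 8: 8^(8 + 1) = 134217728; next = 134217727
base 8: 134217727 = 7·8^8 + 7·8^7 + 7·8^6 + 7·8^5 + 7·8^4 + 7·8^3 + 7·8^2 + 7·8 + 7; at 9: 7·9^9 + 7·9^7 + 7·9^6 + 7·9^5 + 7·9^4 + 7·9^3 + 7·9^2 + 7·9 + 7 = 2749609303; next = 2749609302
base 9: 2749609302 = 7·9^9 + 7·9^7 + 7·9^6 + 7·9^5 + 7·9^4 + 7·9^3 + 7·9^2 + 7·9 + 6; at 10: 7·10^10 + 7·10^7 + 7·10^6 + 7·10^5 + 7·10^4 + 7·10^3 + 7·10^2 + 7·10 + 6 = 70077777776; next = 70077777775

70077777776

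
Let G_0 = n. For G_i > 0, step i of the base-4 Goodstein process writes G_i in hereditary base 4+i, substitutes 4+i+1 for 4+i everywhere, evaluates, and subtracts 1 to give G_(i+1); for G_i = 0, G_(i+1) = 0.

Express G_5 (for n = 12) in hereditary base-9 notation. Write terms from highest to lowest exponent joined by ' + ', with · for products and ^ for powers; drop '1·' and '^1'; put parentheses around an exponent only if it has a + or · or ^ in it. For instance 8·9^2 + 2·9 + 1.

(0) 12|_4 = 3·4 ↦ 3·5|_5 = 15 ⇒ 14
(1) 14|_5 = 2·5 + 4 ↦ 2·6 + 4|_6 = 16 ⇒ 15
(2) 15|_6 = 2·6 + 3 ↦ 2·7 + 3|_7 = 17 ⇒ 16
(3) 16|_7 = 2·7 + 2 ↦ 2·8 + 2|_8 = 18 ⇒ 17
(4) 17|_8 = 2·8 + 1 ↦ 2·9 + 1|_9 = 19 ⇒ 18
(5) 18|_9 = 2·9 ↦ 2·10|_10 = 20 ⇒ 19

2·9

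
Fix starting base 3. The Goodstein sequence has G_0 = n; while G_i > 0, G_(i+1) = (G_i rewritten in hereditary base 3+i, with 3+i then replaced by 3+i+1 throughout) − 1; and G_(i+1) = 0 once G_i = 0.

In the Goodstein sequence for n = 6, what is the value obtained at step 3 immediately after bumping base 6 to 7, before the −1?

8

i=0: 6 = 2·3 (b=3); 3→4: 2·4 = 8; 8−1 = 7
i=1: 7 = 4 + 3 (b=4); 4→5: 5 + 3 = 8; 8−1 = 7
i=2: 7 = 5 + 2 (b=5); 5→6: 6 + 2 = 8; 8−1 = 7
i=3: 7 = 6 + 1 (b=6); 6→7: 7 + 1 = 8; 8−1 = 7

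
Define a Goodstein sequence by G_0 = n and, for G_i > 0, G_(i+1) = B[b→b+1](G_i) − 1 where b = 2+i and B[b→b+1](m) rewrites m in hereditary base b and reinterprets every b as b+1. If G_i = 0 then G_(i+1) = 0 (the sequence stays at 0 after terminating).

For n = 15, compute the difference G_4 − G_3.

[0] 15 ≡ 2^(2 + 1) + 2^2 + 2 + 1 (base 2). Lift 3: 112. −1: 111.
[1] 111 ≡ 3^(3 + 1) + 3^3 + 3 (base 3). Lift 4: 1284. −1: 1283.
[2] 1283 ≡ 4^(4 + 1) + 4^4 + 3 (base 4). Lift 5: 18753. −1: 18752.
[3] 18752 ≡ 5^(5 + 1) + 5^5 + 2 (base 5). Lift 6: 326594. −1: 326593.

307841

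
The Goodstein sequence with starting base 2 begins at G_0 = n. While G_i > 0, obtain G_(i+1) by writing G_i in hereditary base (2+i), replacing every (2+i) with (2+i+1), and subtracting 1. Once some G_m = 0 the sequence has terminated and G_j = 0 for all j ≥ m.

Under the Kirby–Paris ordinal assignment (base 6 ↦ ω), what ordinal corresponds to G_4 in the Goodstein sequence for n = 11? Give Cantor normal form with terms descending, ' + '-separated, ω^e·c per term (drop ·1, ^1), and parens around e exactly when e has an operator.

base 2: 11 = 2^(2 + 1) + 2 + 1; at 3: 3^(3 + 1) + 3 + 1 = 85; next = 84
base 3: 84 = 3^(3 + 1) + 3; at 4: 4^(4 + 1) + 4 = 1028; next = 1027
base 4: 1027 = 4^(4 + 1) + 3; at 5: 5^(5 + 1) + 3 = 15628; next = 15627
base 5: 15627 = 5^(5 + 1) + 2; at 6: 6^(6 + 1) + 2 = 279938; next = 279937
base 6: 279937 = 6^(6 + 1) + 1; at 7: 7^(7 + 1) + 1 = 5764802; next = 5764801

ω^(ω + 1) + 1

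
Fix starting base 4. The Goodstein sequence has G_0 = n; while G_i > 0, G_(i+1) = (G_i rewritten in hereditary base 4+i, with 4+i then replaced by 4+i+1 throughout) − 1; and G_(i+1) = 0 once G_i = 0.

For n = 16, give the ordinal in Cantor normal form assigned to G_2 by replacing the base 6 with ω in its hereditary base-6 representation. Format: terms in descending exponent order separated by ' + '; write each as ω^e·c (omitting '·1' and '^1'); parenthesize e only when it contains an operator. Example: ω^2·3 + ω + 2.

ω·4 + 3

[0] 16 ≡ 4^2 (base 4). Lift 5: 25. −1: 24.
[1] 24 ≡ 4·5 + 4 (base 5). Lift 6: 28. −1: 27.
[2] 27 ≡ 4·6 + 3 (base 6). Lift 7: 31. −1: 30.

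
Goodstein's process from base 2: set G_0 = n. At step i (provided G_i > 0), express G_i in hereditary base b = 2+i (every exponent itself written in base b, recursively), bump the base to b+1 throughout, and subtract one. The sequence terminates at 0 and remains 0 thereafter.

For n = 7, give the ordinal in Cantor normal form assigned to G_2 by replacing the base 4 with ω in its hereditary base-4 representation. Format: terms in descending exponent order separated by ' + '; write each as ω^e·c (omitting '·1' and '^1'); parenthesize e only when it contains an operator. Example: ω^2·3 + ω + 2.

step 0: 7 = 2^2 + 2 + 1; sub 3 for 2: 3^3 + 3 + 1; = 31; G_1 = 31−1 = 30
step 1: 30 = 3^3 + 3; sub 4 for 3: 4^4 + 4; = 260; G_2 = 260−1 = 259

ω^ω + 3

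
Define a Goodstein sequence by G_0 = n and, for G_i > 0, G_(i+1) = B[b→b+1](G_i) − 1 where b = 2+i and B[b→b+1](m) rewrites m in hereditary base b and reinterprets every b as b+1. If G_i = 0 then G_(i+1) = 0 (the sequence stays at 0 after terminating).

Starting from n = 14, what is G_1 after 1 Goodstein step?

[0] 14 ≡ 2^(2 + 1) + 2^2 + 2 (base 2). Lift 3: 111. −1: 110.
[1] 110 ≡ 3^(3 + 1) + 3^3 + 2 (base 3). Lift 4: 1282. −1: 1281.

110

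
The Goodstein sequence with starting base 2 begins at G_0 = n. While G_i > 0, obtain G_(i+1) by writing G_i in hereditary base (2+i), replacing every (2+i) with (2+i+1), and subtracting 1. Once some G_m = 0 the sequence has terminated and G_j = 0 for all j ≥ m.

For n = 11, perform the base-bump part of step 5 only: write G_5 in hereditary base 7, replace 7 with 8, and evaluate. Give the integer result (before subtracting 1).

134217728

step 0: 11 = 2^(2 + 1) + 2 + 1; sub 3 for 2: 3^(3 + 1) + 3 + 1; = 85; G_1 = 85−1 = 84
step 1: 84 = 3^(3 + 1) + 3; sub 4 for 3: 4^(4 + 1) + 4; = 1028; G_2 = 1028−1 = 1027
step 2: 1027 = 4^(4 + 1) + 3; sub 5 for 4: 5^(5 + 1) + 3; = 15628; G_3 = 15628−1 = 15627
step 3: 15627 = 5^(5 + 1) + 2; sub 6 for 5: 6^(6 + 1) + 2; = 279938; G_4 = 279938−1 = 279937
step 4: 279937 = 6^(6 + 1) + 1; sub 7 for 6: 7^(7 + 1) + 1; = 5764802; G_5 = 5764802−1 = 5764801
step 5: 5764801 = 7^(7 + 1); sub 8 for 7: 8^(8 + 1); = 134217728; G_6 = 134217728−1 = 134217727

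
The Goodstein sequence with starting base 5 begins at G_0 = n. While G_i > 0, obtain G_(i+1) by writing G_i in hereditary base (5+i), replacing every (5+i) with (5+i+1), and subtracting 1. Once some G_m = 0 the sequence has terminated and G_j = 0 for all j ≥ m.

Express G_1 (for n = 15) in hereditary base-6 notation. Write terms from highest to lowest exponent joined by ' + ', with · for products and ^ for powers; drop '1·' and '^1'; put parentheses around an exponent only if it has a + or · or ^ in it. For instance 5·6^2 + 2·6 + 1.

base 5: 15 = 3·5; at 6: 3·6 = 18; next = 17
base 6: 17 = 2·6 + 5; at 7: 2·7 + 5 = 19; next = 18

2·6 + 5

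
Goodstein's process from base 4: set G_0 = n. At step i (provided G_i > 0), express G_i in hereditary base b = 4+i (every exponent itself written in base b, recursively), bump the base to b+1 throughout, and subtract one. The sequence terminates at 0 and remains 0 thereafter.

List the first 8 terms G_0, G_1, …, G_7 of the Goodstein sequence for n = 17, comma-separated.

i=0: 17 = 4^2 + 1 (b=4); 4→5: 5^2 + 1 = 26; 26−1 = 25
i=1: 25 = 5^2 (b=5); 5→6: 6^2 = 36; 36−1 = 35
i=2: 35 = 5·6 + 5 (b=6); 6→7: 5·7 + 5 = 40; 40−1 = 39
i=3: 39 = 5·7 + 4 (b=7); 7→8: 5·8 + 4 = 44; 44−1 = 43
i=4: 43 = 5·8 + 3 (b=8); 8→9: 5·9 + 3 = 48; 48−1 = 47
i=5: 47 = 5·9 + 2 (b=9); 9→10: 5·10 + 2 = 52; 52−1 = 51
i=6: 51 = 5·10 + 1 (b=10); 10→11: 5·11 + 1 = 56; 56−1 = 55

17, 25, 35, 39, 43, 47, 51, 55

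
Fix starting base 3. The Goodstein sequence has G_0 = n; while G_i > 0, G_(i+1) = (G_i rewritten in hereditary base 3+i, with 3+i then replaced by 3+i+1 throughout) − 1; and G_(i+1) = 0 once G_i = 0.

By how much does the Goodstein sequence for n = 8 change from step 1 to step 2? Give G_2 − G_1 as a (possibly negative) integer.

[0] 8 ≡ 2·3 + 2 (base 3). Lift 4: 10. −1: 9.
[1] 9 ≡ 2·4 + 1 (base 4). Lift 5: 11. −1: 10.

1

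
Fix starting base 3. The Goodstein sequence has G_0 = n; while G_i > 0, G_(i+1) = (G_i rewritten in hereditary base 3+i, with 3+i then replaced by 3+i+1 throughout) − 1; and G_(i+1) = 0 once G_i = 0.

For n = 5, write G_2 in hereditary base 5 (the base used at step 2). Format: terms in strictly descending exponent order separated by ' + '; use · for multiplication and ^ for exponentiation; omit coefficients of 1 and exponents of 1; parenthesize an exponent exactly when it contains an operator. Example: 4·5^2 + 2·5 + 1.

5

G_0 = 5. HB_3(5) = 3 + 2. Bump = 6. G_1 = 5.
G_1 = 5. HB_4(5) = 4 + 1. Bump = 6. G_2 = 5.
G_2 = 5. HB_5(5) = 5. Bump = 6. G_3 = 5.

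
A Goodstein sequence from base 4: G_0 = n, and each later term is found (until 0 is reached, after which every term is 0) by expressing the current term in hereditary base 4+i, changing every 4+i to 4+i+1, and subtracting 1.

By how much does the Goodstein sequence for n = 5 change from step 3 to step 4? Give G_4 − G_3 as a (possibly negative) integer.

G_0 = 5. HB_4(5) = 4 + 1. Bump = 6. G_1 = 5.
G_1 = 5. HB_5(5) = 5. Bump = 6. G_2 = 5.
G_2 = 5. HB_6(5) = 5. Bump = 5. G_3 = 4.
G_3 = 4. HB_7(4) = 4. Bump = 4. G_4 = 3.

-1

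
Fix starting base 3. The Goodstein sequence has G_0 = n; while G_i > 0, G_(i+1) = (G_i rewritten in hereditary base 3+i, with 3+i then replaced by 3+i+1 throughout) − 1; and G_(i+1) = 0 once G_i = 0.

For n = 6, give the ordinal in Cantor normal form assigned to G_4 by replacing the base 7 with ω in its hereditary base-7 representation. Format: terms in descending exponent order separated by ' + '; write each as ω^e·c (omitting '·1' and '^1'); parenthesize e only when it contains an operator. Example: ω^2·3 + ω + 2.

ω

[0] 6 ≡ 2·3 (base 3). Lift 4: 8. −1: 7.
[1] 7 ≡ 4 + 3 (base 4). Lift 5: 8. −1: 7.
[2] 7 ≡ 5 + 2 (base 5). Lift 6: 8. −1: 7.
[3] 7 ≡ 6 + 1 (base 6). Lift 7: 8. −1: 7.
[4] 7 ≡ 7 (base 7). Lift 8: 8. −1: 7.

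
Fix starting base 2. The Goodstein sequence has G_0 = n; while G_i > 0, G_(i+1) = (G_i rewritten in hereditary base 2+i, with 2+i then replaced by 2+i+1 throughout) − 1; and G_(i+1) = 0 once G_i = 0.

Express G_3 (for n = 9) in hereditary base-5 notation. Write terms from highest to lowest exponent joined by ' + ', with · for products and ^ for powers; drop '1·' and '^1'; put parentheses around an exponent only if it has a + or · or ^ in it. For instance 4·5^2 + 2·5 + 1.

3·5^5 + 3·5^3 + 3·5^2 + 3·5 + 2

9 —HB2→ 2^(2 + 1) + 1 —bump→ 3^(3 + 1) + 1 = 82 —(−1)→ 81
81 —HB3→ 3^(3 + 1) —bump→ 4^(4 + 1) = 1024 —(−1)→ 1023
1023 —HB4→ 3·4^4 + 3·4^3 + 3·4^2 + 3·4 + 3 —bump→ 3·5^5 + 3·5^3 + 3·5^2 + 3·5 + 3 = 9843 —(−1)→ 9842
9842 —HB5→ 3·5^5 + 3·5^3 + 3·5^2 + 3·5 + 2 —bump→ 3·6^6 + 3·6^3 + 3·6^2 + 3·6 + 2 = 140744 —(−1)→ 140743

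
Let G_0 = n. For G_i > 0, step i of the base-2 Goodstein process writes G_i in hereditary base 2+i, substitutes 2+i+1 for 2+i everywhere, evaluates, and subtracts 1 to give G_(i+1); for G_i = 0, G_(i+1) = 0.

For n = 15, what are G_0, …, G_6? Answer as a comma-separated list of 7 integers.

15, 111, 1283, 18752, 326593, 6588344, 150994943

(0) 15|_2 = 2^(2 + 1) + 2^2 + 2 + 1 ↦ 3^(3 + 1) + 3^3 + 3 + 1|_3 = 112 ⇒ 111
(1) 111|_3 = 3^(3 + 1) + 3^3 + 3 ↦ 4^(4 + 1) + 4^4 + 4|_4 = 1284 ⇒ 1283
(2) 1283|_4 = 4^(4 + 1) + 4^4 + 3 ↦ 5^(5 + 1) + 5^5 + 3|_5 = 18753 ⇒ 18752
(3) 18752|_5 = 5^(5 + 1) + 5^5 + 2 ↦ 6^(6 + 1) + 6^6 + 2|_6 = 326594 ⇒ 326593
(4) 326593|_6 = 6^(6 + 1) + 6^6 + 1 ↦ 7^(7 + 1) + 7^7 + 1|_7 = 6588345 ⇒ 6588344
(5) 6588344|_7 = 7^(7 + 1) + 7^7 ↦ 8^(8 + 1) + 8^8|_8 = 150994944 ⇒ 150994943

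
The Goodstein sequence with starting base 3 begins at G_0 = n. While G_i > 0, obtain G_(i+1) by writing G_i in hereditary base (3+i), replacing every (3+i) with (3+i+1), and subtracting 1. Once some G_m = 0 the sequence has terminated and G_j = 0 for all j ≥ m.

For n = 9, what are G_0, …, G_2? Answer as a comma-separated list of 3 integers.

step 0: 9 = 3^2; sub 4 for 3: 4^2; = 16; G_1 = 16−1 = 15
step 1: 15 = 3·4 + 3; sub 5 for 4: 3·5 + 3; = 18; G_2 = 18−1 = 17

9, 15, 17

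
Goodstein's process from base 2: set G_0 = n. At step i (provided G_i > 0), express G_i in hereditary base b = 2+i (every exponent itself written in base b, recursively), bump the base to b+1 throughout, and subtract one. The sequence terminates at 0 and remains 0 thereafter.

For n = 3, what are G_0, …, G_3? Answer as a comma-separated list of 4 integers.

[0] 3 ≡ 2 + 1 (base 2). Lift 3: 4. −1: 3.
[1] 3 ≡ 3 (base 3). Lift 4: 4. −1: 3.
[2] 3 ≡ 3 (base 4). Lift 5: 3. −1: 2.

3, 3, 3, 2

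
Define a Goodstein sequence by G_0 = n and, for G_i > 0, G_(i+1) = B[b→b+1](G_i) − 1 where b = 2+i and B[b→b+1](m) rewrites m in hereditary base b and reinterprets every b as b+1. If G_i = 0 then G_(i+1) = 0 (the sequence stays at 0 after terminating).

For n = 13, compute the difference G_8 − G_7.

(0) 13|_2 = 2^(2 + 1) + 2^2 + 1 ↦ 3^(3 + 1) + 3^3 + 1|_3 = 109 ⇒ 108
(1) 108|_3 = 3^(3 + 1) + 3^3 ↦ 4^(4 + 1) + 4^4|_4 = 1280 ⇒ 1279
(2) 1279|_4 = 4^(4 + 1) + 3·4^3 + 3·4^2 + 3·4 + 3 ↦ 5^(5 + 1) + 3·5^3 + 3·5^2 + 3·5 + 3|_5 = 16093 ⇒ 16092
(3) 16092|_5 = 5^(5 + 1) + 3·5^3 + 3·5^2 + 3·5 + 2 ↦ 6^(6 + 1) + 3·6^3 + 3·6^2 + 3·6 + 2|_6 = 280712 ⇒ 280711
(4) 280711|_6 = 6^(6 + 1) + 3·6^3 + 3·6^2 + 3·6 + 1 ↦ 7^(7 + 1) + 3·7^3 + 3·7^2 + 3·7 + 1|_7 = 5765999 ⇒ 5765998
(5) 5765998|_7 = 7^(7 + 1) + 3·7^3 + 3·7^2 + 3·7 ↦ 8^(8 + 1) + 3·8^3 + 3·8^2 + 3·8|_8 = 134219480 ⇒ 134219479
(6) 134219479|_8 = 8^(8 + 1) + 3·8^3 + 3·8^2 + 2·8 + 7 ↦ 9^(9 + 1) + 3·9^3 + 3·9^2 + 2·9 + 7|_9 = 3486786856 ⇒ 3486786855
(7) 3486786855|_9 = 9^(9 + 1) + 3·9^3 + 3·9^2 + 2·9 + 6 ↦ 10^(10 + 1) + 3·10^3 + 3·10^2 + 2·10 + 6|_10 = 100000003326 ⇒ 100000003325

96513216470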